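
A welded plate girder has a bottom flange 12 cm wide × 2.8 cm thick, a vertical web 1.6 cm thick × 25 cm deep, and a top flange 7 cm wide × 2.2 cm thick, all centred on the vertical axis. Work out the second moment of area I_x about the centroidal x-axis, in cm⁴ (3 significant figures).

Split into non-overlapping primitives; take the origin at the lower-left of the bounding box.
Bottom plate: 12 × 2.8, A = 33.6 cm², y = 1.4 cm, Ī = 21.952 cm⁴.
Web plate: 1.6 × 25, A = 40 cm², y = 15.3 cm, Ī = 2083.3 cm⁴.
Top plate: 7 × 2.2, A = 15.4 cm², y = 28.9 cm, Ī = 6.2113 cm⁴.
Centroid: ȳ = ΣA·y / ΣA = 12.406 cm.
Transfer each piece to the centroidal x-axis using Ī + A·d² with d = y − 12.406:
  bottom plate: d = -11.006 cm → contributes +4091.7 cm⁴
  web plate: d = 2.8944 cm → contributes +2418.4 cm⁴
  top plate: d = 16.494 cm → contributes +4 196 cm⁴
Total I = 10 706 cm⁴.

I_x ≈ 1.07 × 10⁴ cm⁴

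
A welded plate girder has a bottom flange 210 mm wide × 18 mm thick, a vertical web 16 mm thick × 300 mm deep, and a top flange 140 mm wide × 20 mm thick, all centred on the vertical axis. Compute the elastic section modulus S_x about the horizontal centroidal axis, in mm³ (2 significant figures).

Treat the section as a set of non-overlapping primitives; coordinates are from the bounding-box lower-left.
Bottom plate: 210 × 18, A = 3 780 mm², y = 9 mm, Ī = 102 060 mm⁴.
Web plate: 16 × 300, A = 4 800 mm², y = 168 mm, Ī = 36 000 000 mm⁴.
Top plate: 140 × 20, A = 2 800 mm², y = 328 mm, Ī = 93 333 mm⁴.
Centroid: ȳ = ΣA·y / ΣA = 154.6 mm.
Transfer each piece to the horizontal centroidal axis using Ī + A·d² with d = y − 154.6:
  bottom plate: d = -145.6 mm → contributes +80 184 578 mm⁴
  web plate: d = 13.45 mm → contributes +36 867 867 mm⁴
  top plate: d = 173.4 mm → contributes +84 327 561 mm⁴
Total I = 201 380 006 mm⁴.
Extreme fibre distance c = 183.4 mm; S = I/c = 1 097 759 mm³.

S_x ≈ 1.1 × 10⁶ mm³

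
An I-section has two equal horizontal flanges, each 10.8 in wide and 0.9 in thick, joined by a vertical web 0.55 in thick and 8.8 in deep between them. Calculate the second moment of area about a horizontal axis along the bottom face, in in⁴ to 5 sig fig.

Break the section into simple shapes (no overlaps), measuring from the bottom-left corner of the bounding box.
Bottom flange: 10.8 × 0.9, A = 9.72 in², y = 0.45 in, Ī = 0.6561 in⁴.
Web: 0.55 × 8.8, A = 4.84 in², y = 5.3 in, Ī = 31.23413 in⁴.
Top flange: 10.8 × 0.9, A = 9.72 in², y = 10.15 in, Ī = 0.6561 in⁴.
Transfer each piece to a horizontal axis along the bottom face using Ī + A·d² with d = y − 0:
  bottom flange: d = 0.45 in → contributes +2.6244 in⁴
  web: d = 5.3 in → contributes +167.1897 in⁴
  top flange: d = 10.15 in → contributes +1002.035 in⁴
Total I = 1171.849 in⁴.

I_base ≈ 1171.8 in⁴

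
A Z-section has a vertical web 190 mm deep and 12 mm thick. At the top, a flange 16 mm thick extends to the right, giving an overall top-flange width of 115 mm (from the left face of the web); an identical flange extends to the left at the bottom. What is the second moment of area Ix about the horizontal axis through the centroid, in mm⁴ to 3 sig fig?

Ix ≈ 3.19 × 10⁷ mm⁴

Treat the section as a set of non-overlapping primitives; coordinates are from the bounding-box lower-left.
Web: 12 × 190, A = 2 280 mm², y = 95 mm, Ī = 6 859 000 mm⁴.
Top flange (beyond web): 103 × 16, A = 1 648 mm², y = 182 mm, Ī = 35 157 mm⁴.
Bottom flange (beyond web): 103 × 16, A = 1 648 mm², y = 8 mm, Ī = 35 157 mm⁴.
Centroid: ȳ = ΣA·y / ΣA = 95 mm.
Transfer each piece to the horizontal axis through the centroid using Ī + A·d² with d = y − 95:
  web: d = 0 mm → contributes +6 859 000 mm⁴
  top flange (beyond web): d = 87 mm → contributes +12 508 869 mm⁴
  bottom flange (beyond web): d = -87 mm → contributes +12 508 869 mm⁴
Total I = 31 876 739 mm⁴.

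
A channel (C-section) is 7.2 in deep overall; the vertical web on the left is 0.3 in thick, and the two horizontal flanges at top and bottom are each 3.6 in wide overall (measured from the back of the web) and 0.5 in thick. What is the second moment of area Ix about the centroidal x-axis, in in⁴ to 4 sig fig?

Ix ≈ 46.43 in⁴

Treat the section as a set of non-overlapping primitives; coordinates are from the bounding-box lower-left.
Web: 0.3 × 7.2, A = 2.16 in², y = 3.6 in, Ī = 9.3312 in⁴.
Top flange (beyond web): 3.3 × 0.5, A = 1.65 in², y = 6.95 in, Ī = 0.034375 in⁴.
Bottom flange (beyond web): 3.3 × 0.5, A = 1.65 in², y = 0.25 in, Ī = 0.034375 in⁴.
By symmetry the centroid is at mid-height, ȳ = 3.6 in.
Transfer each piece to the centroidal x-axis using Ī + A·d² with d = y − 3.6:
  web: d = 0 in → contributes +9.3312 in⁴
  top flange (beyond web): d = 3.35 in → contributes +18.5515 in⁴
  bottom flange (beyond web): d = -3.35 in → contributes +18.5515 in⁴
Total I = 46.4342 in⁴.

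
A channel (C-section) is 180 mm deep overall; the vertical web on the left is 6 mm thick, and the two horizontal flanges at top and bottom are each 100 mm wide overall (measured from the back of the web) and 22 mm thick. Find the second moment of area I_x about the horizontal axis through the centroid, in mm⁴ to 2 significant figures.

Decompose the section into non-overlapping parts with the origin at the bottom-left of its bounding rectangle.
Web: 6 × 180, A = 1 080 mm², y = 90 mm, Ī = 2 916 000 mm⁴.
Top flange (beyond web): 94 × 22, A = 2 068 mm², y = 169 mm, Ī = 83 409 mm⁴.
Bottom flange (beyond web): 94 × 22, A = 2 068 mm², y = 11 mm, Ī = 83 409 mm⁴.
By symmetry the centroid is at mid-height, ȳ = 90 mm.
Transfer each piece to the horizontal axis through the centroid using Ī + A·d² with d = y − 90:
  web: d = 0 mm → contributes +2 916 000 mm⁴
  top flange (beyond web): d = 79 mm → contributes +12 989 797 mm⁴
  bottom flange (beyond web): d = -79 mm → contributes +12 989 797 mm⁴
Total I = 28 895 595 mm⁴.

I_x ≈ 2.9 × 10⁷ mm⁴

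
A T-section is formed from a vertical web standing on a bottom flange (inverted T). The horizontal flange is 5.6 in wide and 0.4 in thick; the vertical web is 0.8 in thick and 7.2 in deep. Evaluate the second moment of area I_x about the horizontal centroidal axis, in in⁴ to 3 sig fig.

I_x ≈ 48.2 in⁴

Split into non-overlapping primitives; take the origin at the lower-left of the bounding box.
Flange: 5.6 × 0.4, A = 2.24 in², y = 0.2 in, Ī = 0.029867 in⁴.
Web: 0.8 × 7.2, A = 5.76 in², y = 4 in, Ī = 24.883 in⁴.
Centroid: ȳ = ΣA·y / ΣA = 2.936 in.
Transfer each piece to the horizontal centroidal axis using Ī + A·d² with d = y − 2.936:
  flange: d = -2.736 in → contributes +16.798 in⁴
  web: d = 1.064 in → contributes +31.404 in⁴
Total I = 48.202 in⁴.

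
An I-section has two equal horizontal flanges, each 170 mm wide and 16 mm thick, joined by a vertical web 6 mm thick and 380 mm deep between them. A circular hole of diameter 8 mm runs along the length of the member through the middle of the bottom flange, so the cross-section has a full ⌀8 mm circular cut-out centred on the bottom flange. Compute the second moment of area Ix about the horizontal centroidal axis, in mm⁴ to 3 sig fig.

Split into non-overlapping primitives; take the origin at the lower-left of the bounding box.
Bottom flange: 170 × 16, A = 2 720 mm², y = 8 mm, Ī = 58 027 mm⁴.
Web: 6 × 380, A = 2 280 mm², y = 206 mm, Ī = 27 436 000 mm⁴.
Top flange: 170 × 16, A = 2 720 mm², y = 404 mm, Ī = 58 027 mm⁴.
Hole (subtracted): ⌀8, A = 50.265 mm², y = 8 mm, Ī = 201.06 mm⁴.
Centroid: ȳ = ΣA·y / ΣA = 207.3 mm.
Transfer each piece to the horizontal centroidal axis using Ī + A·d² with d = y − 207.3:
  bottom flange: d = -199.3 mm → contributes +108 095 202 mm⁴
  web: d = -1.2976 mm → contributes +27 439 839 mm⁴
  top flange: d = 196.7 mm → contributes +105 299 771 mm⁴
  hole: d = -199.3 mm → contributes −1 996 723 mm⁴
Total I = 238 838 089 mm⁴.

Ix ≈ 2.39 × 10⁸ mm⁴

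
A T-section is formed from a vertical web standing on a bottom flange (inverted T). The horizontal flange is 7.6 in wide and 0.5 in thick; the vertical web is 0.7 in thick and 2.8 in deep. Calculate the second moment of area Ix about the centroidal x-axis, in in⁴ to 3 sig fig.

Split into non-overlapping primitives; take the origin at the lower-left of the bounding box.
Flange: 7.6 × 0.5, A = 3.8 in², y = 0.25 in, Ī = 0.079167 in⁴.
Web: 0.7 × 2.8, A = 1.96 in², y = 1.9 in, Ī = 1.2805 in⁴.
Centroid: ȳ = ΣA·y / ΣA = 0.81146 in.
Transfer each piece to the centroidal x-axis using Ī + A·d² with d = y − 0.81146:
  flange: d = -0.56146 in → contributes +1.2771 in⁴
  web: d = 1.0885 in → contributes +3.603 in⁴
Total I = 4.88 in⁴.

Ix ≈ 4.88 in⁴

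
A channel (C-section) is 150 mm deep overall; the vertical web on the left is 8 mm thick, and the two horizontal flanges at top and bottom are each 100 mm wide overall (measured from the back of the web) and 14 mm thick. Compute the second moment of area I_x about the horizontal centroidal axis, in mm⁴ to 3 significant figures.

Treat the section as a set of non-overlapping primitives; coordinates are from the bounding-box lower-left.
Web: 8 × 150, A = 1 200 mm², y = 75 mm, Ī = 2 250 000 mm⁴.
Top flange (beyond web): 92 × 14, A = 1 288 mm², y = 143 mm, Ī = 21 037 mm⁴.
Bottom flange (beyond web): 92 × 14, A = 1 288 mm², y = 7 mm, Ī = 21 037 mm⁴.
By symmetry the centroid is at mid-height, ȳ = 75 mm.
Transfer each piece to the horizontal centroidal axis using Ī + A·d² with d = y − 75:
  web: d = 0 mm → contributes +2 250 000 mm⁴
  top flange (beyond web): d = 68 mm → contributes +5 976 749 mm⁴
  bottom flange (beyond web): d = -68 mm → contributes +5 976 749 mm⁴
Total I = 14 203 499 mm⁴.

I_x ≈ 1.42 × 10⁷ mm⁴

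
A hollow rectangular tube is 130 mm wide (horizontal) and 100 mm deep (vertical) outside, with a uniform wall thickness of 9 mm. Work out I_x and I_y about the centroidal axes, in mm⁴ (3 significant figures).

I_x ≈ 5.69 × 10⁶ mm⁴, I_y ≈ 8.71 × 10⁶ mm⁴

Treat the section as a set of non-overlapping primitives; coordinates are from the bounding-box lower-left.
Outer rectangle: 130 × 100, A = 13 000 mm², y = 50 mm, Ī = 10 833 333 mm⁴.
Inner void (subtracted): 112 × 82, A = 9 184 mm², y = 50 mm, Ī = 5 146 101 mm⁴.
By symmetry the centroid is at mid-height, ȳ = 50 mm.
All pieces are centred on the centroidal x-axis, so I = ΣĪ (holes subtracted) = 5 687 232 mm⁴.
Repeating about the centroidal y-axis gives I_y = 8 707 992 mm⁴.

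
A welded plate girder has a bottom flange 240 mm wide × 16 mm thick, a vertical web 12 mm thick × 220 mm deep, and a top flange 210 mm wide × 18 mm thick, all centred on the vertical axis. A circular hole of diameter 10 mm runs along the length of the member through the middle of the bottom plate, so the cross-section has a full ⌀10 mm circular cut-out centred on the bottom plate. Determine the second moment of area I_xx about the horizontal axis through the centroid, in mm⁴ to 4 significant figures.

I_xx ≈ 1.167 × 10⁸ mm⁴

Split into non-overlapping primitives; take the origin at the lower-left of the bounding box.
Bottom plate: 240 × 16, A = 3 840 mm², y = 8 mm, Ī = 81 920 mm⁴.
Web plate: 12 × 220, A = 2 640 mm², y = 126 mm, Ī = 10 648 000 mm⁴.
Top plate: 210 × 18, A = 3 780 mm², y = 245 mm, Ī = 102 060 mm⁴.
Hole (subtracted): ⌀10, A = 78.5398 mm², y = 8 mm, Ī = 490.874 mm⁴.
Centroid: ȳ = ΣA·y / ΣA = 126.586 mm.
Transfer each piece to the horizontal axis through the centroid using Ī + A·d² with d = y − 126.586:
  bottom plate: d = -118.586 mm → contributes +54 082 577 mm⁴
  web plate: d = -0.586134 mm → contributes +10 648 907 mm⁴
  top plate: d = 118.414 mm → contributes +53 104 629 mm⁴
  hole: d = -118.586 mm → contributes −1 104 970 mm⁴
Total I = 116 731 143 mm⁴.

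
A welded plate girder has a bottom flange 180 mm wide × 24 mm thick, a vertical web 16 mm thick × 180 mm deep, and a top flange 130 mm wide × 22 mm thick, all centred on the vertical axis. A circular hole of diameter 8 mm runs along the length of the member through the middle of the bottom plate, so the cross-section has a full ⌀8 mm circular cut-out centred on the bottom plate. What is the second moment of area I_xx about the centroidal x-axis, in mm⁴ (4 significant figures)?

I_xx ≈ 7.955 × 10⁷ mm⁴

Treat the section as a set of non-overlapping primitives; coordinates are from the bounding-box lower-left.
Bottom plate: 180 × 24, A = 4 320 mm², y = 12 mm, Ī = 207 360 mm⁴.
Web plate: 16 × 180, A = 2 880 mm², y = 114 mm, Ī = 7 776 000 mm⁴.
Top plate: 130 × 22, A = 2 860 mm², y = 215 mm, Ī = 115 353 mm⁴.
Hole (subtracted): ⌀8, A = 50.2655 mm², y = 12 mm, Ī = 201.062 mm⁴.
Centroid: ȳ = ΣA·y / ΣA = 99.349 mm.
Transfer each piece to the centroidal x-axis using Ī + A·d² with d = y − 99.349:
  bottom plate: d = -87.349 mm → contributes +33 168 280 mm⁴
  web plate: d = 14.651 mm → contributes +8 394 200 mm⁴
  top plate: d = 115.651 mm → contributes +38 368 313 mm⁴
  hole: d = -87.349 mm → contributes −383 719 mm⁴
Total I = 79 547 074 mm⁴.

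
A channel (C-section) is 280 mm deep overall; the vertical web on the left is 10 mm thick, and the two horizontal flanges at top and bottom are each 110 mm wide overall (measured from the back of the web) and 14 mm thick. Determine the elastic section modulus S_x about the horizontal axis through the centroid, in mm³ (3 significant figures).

Split into non-overlapping primitives; take the origin at the lower-left of the bounding box.
Web: 10 × 280, A = 2 800 mm², y = 140 mm, Ī = 18 293 333 mm⁴.
Top flange (beyond web): 100 × 14, A = 1 400 mm², y = 273 mm, Ī = 22 867 mm⁴.
Bottom flange (beyond web): 100 × 14, A = 1 400 mm², y = 7 mm, Ī = 22 867 mm⁴.
By symmetry the centroid is at mid-height, ȳ = 140 mm.
Transfer each piece to the horizontal axis through the centroid using Ī + A·d² with d = y − 140:
  web: d = 0 mm → contributes +18 293 333 mm⁴
  top flange (beyond web): d = 133 mm → contributes +24 787 467 mm⁴
  bottom flange (beyond web): d = -133 mm → contributes +24 787 467 mm⁴
Total I = 67 868 267 mm⁴.
Extreme fibre distance c = 140 mm; S = I/c = 484 773 mm³.

S_x ≈ 4.85 × 10⁵ mm³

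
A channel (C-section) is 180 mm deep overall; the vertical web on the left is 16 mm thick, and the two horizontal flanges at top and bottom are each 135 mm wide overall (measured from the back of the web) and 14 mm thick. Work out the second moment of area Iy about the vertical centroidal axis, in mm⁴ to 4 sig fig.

Break the section into simple shapes (no overlaps), measuring from the bottom-left corner of the bounding box.
Web: 16 × 180, A = 2 880 mm², x = 8 mm, Ī = 61 440 mm⁴.
Top flange (beyond web): 119 × 14, A = 1 666 mm², x = 75.5 mm, Ī = 1 966 019 mm⁴.
Bottom flange (beyond web): 119 × 14, A = 1 666 mm², x = 75.5 mm, Ī = 1 966 019 mm⁴.
Centroid: x̄ = ΣA·x / ΣA = 44.2057 mm.
Transfer each piece to the vertical centroidal axis using Ī + A·d² with d = x − 44.2057:
  web: d = -36.2057 mm → contributes +3 836 702 mm⁴
  top flange (beyond web): d = 31.2943 mm → contributes +3 597 585 mm⁴
  bottom flange (beyond web): d = 31.2943 mm → contributes +3 597 585 mm⁴
Total I = 11 031 872 mm⁴.

Iy ≈ 1.103 × 10⁷ mm⁴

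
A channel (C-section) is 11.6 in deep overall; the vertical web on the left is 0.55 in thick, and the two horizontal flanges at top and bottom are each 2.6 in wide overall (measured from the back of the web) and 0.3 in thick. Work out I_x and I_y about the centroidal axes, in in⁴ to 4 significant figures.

I_x ≈ 110.8 in⁴, I_y ≈ 2.334 in⁴

Decompose the section into non-overlapping parts with the origin at the bottom-left of its bounding rectangle.
Web: 0.55 × 11.6, A = 6.38 in², y = 5.8 in, Ī = 71.5411 in⁴.
Top flange (beyond web): 2.05 × 0.3, A = 0.615 in², y = 11.45 in, Ī = 0.0046125 in⁴.
Bottom flange (beyond web): 2.05 × 0.3, A = 0.615 in², y = 0.15 in, Ī = 0.0046125 in⁴.
By symmetry the centroid is at mid-height, ȳ = 5.8 in.
Transfer each piece to the centroidal x-axis using Ī + A·d² with d = y − 5.8:
  web: d = 0 in → contributes +71.5411 in⁴
  top flange (beyond web): d = 5.65 in → contributes +19.637 in⁴
  bottom flange (beyond web): d = -5.65 in → contributes +19.637 in⁴
Total I = 110.815 in⁴.
For the y-axis: x̄ = 0.485118 in.
Repeating about the centroidal y-axis gives I_y = 2.33431 in⁴.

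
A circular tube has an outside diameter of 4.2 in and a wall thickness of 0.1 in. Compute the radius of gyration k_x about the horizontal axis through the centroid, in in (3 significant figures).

Break the section into simple shapes (no overlaps), measuring from the bottom-left corner of the bounding box.
Outer circle: ⌀4.2, A = 13.854 in², y = 2.1 in, Ī = 15.275 in⁴.
Bore (subtracted): ⌀4, A = 12.566 in², y = 2.1 in, Ī = 12.566 in⁴.
By symmetry the centroid is at mid-height, ȳ = 2.1 in.
All pieces are centred on the horizontal axis through the centroid, so I = ΣĪ (holes subtracted) = 2.7081 in⁴.
Radius of gyration: k = √(I/A) = √(2.7081 / 1.2881) = 1.45 in.

k_x ≈ 1.45 in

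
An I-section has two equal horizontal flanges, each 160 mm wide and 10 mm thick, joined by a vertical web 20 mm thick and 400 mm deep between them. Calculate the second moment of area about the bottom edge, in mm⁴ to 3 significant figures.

Decompose the section into non-overlapping parts with the origin at the bottom-left of its bounding rectangle.
Bottom flange: 160 × 10, A = 1 600 mm², y = 5 mm, Ī = 13 333 mm⁴.
Web: 20 × 400, A = 8 000 mm², y = 210 mm, Ī = 106 666 667 mm⁴.
Top flange: 160 × 10, A = 1 600 mm², y = 415 mm, Ī = 13 333 mm⁴.
Transfer each piece to a horizontal axis along the bottom face using Ī + A·d² with d = y − 0:
  bottom flange: d = 5 mm → contributes +53 333 mm⁴
  web: d = 210 mm → contributes +459 466 667 mm⁴
  top flange: d = 415 mm → contributes +275 573 333 mm⁴
Total I = 735 093 333 mm⁴.

I_base ≈ 7.35 × 10⁸ mm⁴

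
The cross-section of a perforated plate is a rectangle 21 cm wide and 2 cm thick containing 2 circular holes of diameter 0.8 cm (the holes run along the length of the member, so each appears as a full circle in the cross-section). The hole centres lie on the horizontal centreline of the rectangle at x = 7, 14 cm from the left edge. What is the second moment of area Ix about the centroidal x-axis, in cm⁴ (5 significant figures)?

Ix ≈ 13.960 cm⁴

Break the section into simple shapes (no overlaps), measuring from the bottom-left corner of the bounding box.
Plate: 21 × 2, A = 42 cm², y = 1 cm, Ī = 14 cm⁴.
Hole 1 (subtracted): ⌀0.8, A = 0.5026548 cm², y = 1 cm, Ī = 0.02010619 cm⁴.
Hole 2 (subtracted): ⌀0.8, A = 0.5026548 cm², y = 1 cm, Ī = 0.02010619 cm⁴.
By symmetry the centroid is at mid-height, ȳ = 1 cm.
All pieces are centred on the centroidal x-axis, so I = ΣĪ (holes subtracted) = 13.95979 cm⁴.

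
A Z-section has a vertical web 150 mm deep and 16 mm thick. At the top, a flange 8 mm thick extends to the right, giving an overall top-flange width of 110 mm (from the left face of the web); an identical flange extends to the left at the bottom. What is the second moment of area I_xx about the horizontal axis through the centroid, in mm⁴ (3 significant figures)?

Decompose the section into non-overlapping parts with the origin at the bottom-left of its bounding rectangle.
Web: 16 × 150, A = 2 400 mm², y = 75 mm, Ī = 4 500 000 mm⁴.
Top flange (beyond web): 94 × 8, A = 752 mm², y = 146 mm, Ī = 4010.7 mm⁴.
Bottom flange (beyond web): 94 × 8, A = 752 mm², y = 4 mm, Ī = 4010.7 mm⁴.
Centroid: ȳ = ΣA·y / ΣA = 75 mm.
Transfer each piece to the horizontal axis through the centroid using Ī + A·d² with d = y − 75:
  web: d = 0 mm → contributes +4 500 000 mm⁴
  top flange (beyond web): d = 71 mm → contributes +3 794 843 mm⁴
  bottom flange (beyond web): d = -71 mm → contributes +3 794 843 mm⁴
Total I = 12 089 685 mm⁴.

I_xx ≈ 1.21 × 10⁷ mm⁴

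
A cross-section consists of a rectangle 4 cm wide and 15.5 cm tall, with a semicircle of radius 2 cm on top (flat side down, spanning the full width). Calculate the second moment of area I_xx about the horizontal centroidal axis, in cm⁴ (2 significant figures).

Split into non-overlapping primitives; take the origin at the lower-left of the bounding box.
Rectangular body: 4 × 15.5, A = 62 cm², y = 7.75 cm, Ī = 1 241 cm⁴.
Semicircular cap: semicircle r = 2, A = 6.283 cm², y = 16.35 cm, Ī = 1.756 cm⁴.
Centroid: ȳ = ΣA·y / ΣA = 8.541 cm.
Transfer each piece to the horizontal centroidal axis using Ī + A·d² with d = y − 8.541:
  rectangular body: d = -0.7912 cm → contributes +1 280 cm⁴
  semicircular cap: d = 7.808 cm → contributes +384.8 cm⁴
Total I = 1 665 cm⁴.

I_xx ≈ 1700 cm⁴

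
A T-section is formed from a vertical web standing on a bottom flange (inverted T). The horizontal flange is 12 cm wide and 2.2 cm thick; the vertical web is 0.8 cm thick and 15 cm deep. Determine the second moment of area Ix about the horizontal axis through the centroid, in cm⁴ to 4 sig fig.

Decompose the section into non-overlapping parts with the origin at the bottom-left of its bounding rectangle.
Flange: 12 × 2.2, A = 26.4 cm², y = 1.1 cm, Ī = 10.648 cm⁴.
Web: 0.8 × 15, A = 12 cm², y = 9.7 cm, Ī = 225 cm⁴.
Centroid: ȳ = ΣA·y / ΣA = 3.7875 cm.
Transfer each piece to the horizontal axis through the centroid using Ī + A·d² with d = y − 3.7875:
  flange: d = -2.6875 cm → contributes +201.326 cm⁴
  web: d = 5.9125 cm → contributes +644.492 cm⁴
Total I = 845.818 cm⁴.

Ix ≈ 845.8 cm⁴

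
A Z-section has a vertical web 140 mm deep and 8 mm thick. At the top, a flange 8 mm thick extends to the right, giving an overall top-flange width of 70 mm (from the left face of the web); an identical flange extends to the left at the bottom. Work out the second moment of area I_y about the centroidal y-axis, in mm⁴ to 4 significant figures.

I_y ≈ 1.539 × 10⁶ mm⁴

Decompose the section into non-overlapping parts with the origin at the bottom-left of its bounding rectangle.
Web: 8 × 140, A = 1 120 mm², x = 66 mm, Ī = 5973.33 mm⁴.
Top flange (beyond web): 62 × 8, A = 496 mm², x = 101 mm, Ī = 158 885 mm⁴.
Bottom flange (beyond web): 62 × 8, A = 496 mm², x = 31 mm, Ī = 158 885 mm⁴.
Centroid: x̄ = ΣA·x / ΣA = 66 mm.
Transfer each piece to the centroidal y-axis using Ī + A·d² with d = x − 66:
  web: d = 0 mm → contributes +5973.33 mm⁴
  top flange (beyond web): d = 35 mm → contributes +766 485 mm⁴
  bottom flange (beyond web): d = -35 mm → contributes +766 485 mm⁴
Total I = 1 538 944 mm⁴.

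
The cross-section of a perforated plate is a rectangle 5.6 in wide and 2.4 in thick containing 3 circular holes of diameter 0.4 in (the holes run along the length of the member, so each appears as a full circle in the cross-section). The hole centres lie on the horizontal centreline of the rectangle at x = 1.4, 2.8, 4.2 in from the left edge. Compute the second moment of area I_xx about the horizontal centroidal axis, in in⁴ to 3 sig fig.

Split into non-overlapping primitives; take the origin at the lower-left of the bounding box.
Plate: 5.6 × 2.4, A = 13.44 in², y = 1.2 in, Ī = 6.4512 in⁴.
Hole 1 (subtracted): ⌀0.4, A = 0.12566 in², y = 1.2 in, Ī = 0.0012566 in⁴.
Hole 2 (subtracted): ⌀0.4, A = 0.12566 in², y = 1.2 in, Ī = 0.0012566 in⁴.
Hole 3 (subtracted): ⌀0.4, A = 0.12566 in², y = 1.2 in, Ī = 0.0012566 in⁴.
By symmetry the centroid is at mid-height, ȳ = 1.2 in.
All pieces are centred on the horizontal centroidal axis, so I = ΣĪ (holes subtracted) = 6.4474 in⁴.

I_xx ≈ 6.45 in⁴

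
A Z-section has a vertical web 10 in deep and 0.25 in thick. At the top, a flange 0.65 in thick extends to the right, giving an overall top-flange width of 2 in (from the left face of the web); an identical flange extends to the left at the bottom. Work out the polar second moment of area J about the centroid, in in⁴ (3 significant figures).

J ≈ 73.5 in⁴

Break the section into simple shapes (no overlaps), measuring from the bottom-left corner of the bounding box.
Web: 0.25 × 10, A = 2.5 in², y = 5 in, Ī = 20.833 in⁴.
Top flange (beyond web): 1.75 × 0.65, A = 1.1375 in², y = 9.675 in, Ī = 0.040049 in⁴.
Bottom flange (beyond web): 1.75 × 0.65, A = 1.1375 in², y = 0.325 in, Ī = 0.040049 in⁴.
Centroid: ȳ = ΣA·y / ΣA = 5 in.
Transfer each piece to the centroidal x-axis using Ī + A·d² with d = y − 5:
  web: d = 0 in → contributes +20.833 in⁴
  top flange (beyond web): d = 4.675 in → contributes +24.901 in⁴
  bottom flange (beyond web): d = -4.675 in → contributes +24.901 in⁴
Total I = 70.635 in⁴.
For the y-axis: x̄ = 1.875 in.
Repeating about the centroidal y-axis gives I_y = 2.8686 in⁴.
Polar second moment: J = I_x + I_y = 73.504 in⁴.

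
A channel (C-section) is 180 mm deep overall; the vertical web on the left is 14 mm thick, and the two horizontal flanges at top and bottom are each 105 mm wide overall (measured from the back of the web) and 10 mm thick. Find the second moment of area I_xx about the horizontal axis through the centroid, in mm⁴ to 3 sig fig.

Treat the section as a set of non-overlapping primitives; coordinates are from the bounding-box lower-left.
Web: 14 × 180, A = 2 520 mm², y = 90 mm, Ī = 6 804 000 mm⁴.
Top flange (beyond web): 91 × 10, A = 910 mm², y = 175 mm, Ī = 7583.3 mm⁴.
Bottom flange (beyond web): 91 × 10, A = 910 mm², y = 5 mm, Ī = 7583.3 mm⁴.
By symmetry the centroid is at mid-height, ȳ = 90 mm.
Transfer each piece to the horizontal axis through the centroid using Ī + A·d² with d = y − 90:
  web: d = 0 mm → contributes +6 804 000 mm⁴
  top flange (beyond web): d = 85 mm → contributes +6 582 333 mm⁴
  bottom flange (beyond web): d = -85 mm → contributes +6 582 333 mm⁴
Total I = 19 968 667 mm⁴.

I_xx ≈ 2.00 × 10⁷ mm⁴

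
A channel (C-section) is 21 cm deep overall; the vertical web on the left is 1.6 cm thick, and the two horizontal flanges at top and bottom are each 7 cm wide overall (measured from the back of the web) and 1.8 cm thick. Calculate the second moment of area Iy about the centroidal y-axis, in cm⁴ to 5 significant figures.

Break the section into simple shapes (no overlaps), measuring from the bottom-left corner of the bounding box.
Web: 1.6 × 21, A = 33.6 cm², x = 0.8 cm, Ī = 7.168 cm⁴.
Top flange (beyond web): 5.4 × 1.8, A = 9.72 cm², x = 4.3 cm, Ī = 23.6196 cm⁴.
Bottom flange (beyond web): 5.4 × 1.8, A = 9.72 cm², x = 4.3 cm, Ī = 23.6196 cm⁴.
Centroid: x̄ = ΣA·x / ΣA = 2.082805 cm.
Transfer each piece to the centroidal y-axis using Ī + A·d² with d = x − 2.082805:
  web: d = -1.282805 cm → contributes +62.45982 cm⁴
  top flange (beyond web): d = 2.217195 cm → contributes +71.40265 cm⁴
  bottom flange (beyond web): d = 2.217195 cm → contributes +71.40265 cm⁴
Total I = 205.2651 cm⁴.

Iy ≈ 205.27 cm⁴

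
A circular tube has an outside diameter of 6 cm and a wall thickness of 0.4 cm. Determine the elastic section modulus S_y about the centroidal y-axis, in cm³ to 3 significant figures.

Split into non-overlapping primitives; take the origin at the lower-left of the bounding box.
Outer circle: ⌀6, A = 28.274 cm², x = 3 cm, Ī = 63.617 cm⁴.
Bore (subtracted): ⌀5.2, A = 21.237 cm², x = 3 cm, Ī = 35.891 cm⁴.
By symmetry the centroid is at mid-width, x̄ = 3 cm.
All pieces are centred on the centroidal y-axis, so I = ΣĪ (holes subtracted) = 27.726 cm⁴.
Extreme fibre distance c = 3 cm; S = I/c = 9.2421 cm³.

S_y ≈ 9.24 cm³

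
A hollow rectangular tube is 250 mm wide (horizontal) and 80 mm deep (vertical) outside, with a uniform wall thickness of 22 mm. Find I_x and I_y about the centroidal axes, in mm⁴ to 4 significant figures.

I_x ≈ 9.866 × 10⁶ mm⁴, I_y ≈ 7.794 × 10⁷ mm⁴

Break the section into simple shapes (no overlaps), measuring from the bottom-left corner of the bounding box.
Outer rectangle: 250 × 80, A = 20 000 mm², y = 40 mm, Ī = 10 666 667 mm⁴.
Inner void (subtracted): 206 × 36, A = 7 416 mm², y = 40 mm, Ī = 800 928 mm⁴.
By symmetry the centroid is at mid-height, ȳ = 40 mm.
All pieces are centred on the centroidal x-axis, so I = ΣĪ (holes subtracted) = 9 865 739 mm⁴.
Repeating about the centroidal y-axis gives I_y = 77 941 219 mm⁴.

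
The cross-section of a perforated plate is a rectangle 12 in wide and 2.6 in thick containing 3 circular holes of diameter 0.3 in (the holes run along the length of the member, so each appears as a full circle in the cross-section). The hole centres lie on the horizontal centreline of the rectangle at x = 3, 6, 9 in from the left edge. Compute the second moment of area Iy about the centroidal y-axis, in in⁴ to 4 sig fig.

Decompose the section into non-overlapping parts with the origin at the bottom-left of its bounding rectangle.
Plate: 12 × 2.6, A = 31.2 in², x = 6 in, Ī = 374.4 in⁴.
Hole 1 (subtracted): ⌀0.3, A = 0.0706858 in², x = 3 in, Ī = 0.000397608 in⁴.
Hole 2 (subtracted): ⌀0.3, A = 0.0706858 in², x = 6 in, Ī = 0.000397608 in⁴.
Hole 3 (subtracted): ⌀0.3, A = 0.0706858 in², x = 9 in, Ī = 0.000397608 in⁴.
By symmetry the centroid is at mid-width, x̄ = 6 in.
Transfer each piece to the centroidal y-axis using Ī + A·d² with d = x − 6:
  plate: d = 0 in → contributes +374.4 in⁴
  hole 1: d = -3 in → contributes −0.63657 in⁴
  hole 2: d = 0 in → contributes −0.000397608 in⁴
  hole 3: d = 3 in → contributes −0.63657 in⁴
Total I = 373.126 in⁴.

Iy ≈ 373.1 in⁴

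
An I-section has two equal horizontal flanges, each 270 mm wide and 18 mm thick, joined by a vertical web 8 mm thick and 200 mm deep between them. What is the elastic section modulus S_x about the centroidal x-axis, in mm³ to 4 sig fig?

Split into non-overlapping primitives; take the origin at the lower-left of the bounding box.
Bottom flange: 270 × 18, A = 4 860 mm², y = 9 mm, Ī = 131 220 mm⁴.
Web: 8 × 200, A = 1 600 mm², y = 118 mm, Ī = 5 333 333 mm⁴.
Top flange: 270 × 18, A = 4 860 mm², y = 227 mm, Ī = 131 220 mm⁴.
By symmetry the centroid is at mid-height, ȳ = 118 mm.
Transfer each piece to the centroidal x-axis using Ī + A·d² with d = y − 118:
  bottom flange: d = -109 mm → contributes +57 872 880 mm⁴
  web: d = 0 mm → contributes +5 333 333 mm⁴
  top flange: d = 109 mm → contributes +57 872 880 mm⁴
Total I = 121 079 093 mm⁴.
Extreme fibre distance c = 118 mm; S = I/c = 1 026 094 mm³.

S_x ≈ 1.026 × 10⁶ mm³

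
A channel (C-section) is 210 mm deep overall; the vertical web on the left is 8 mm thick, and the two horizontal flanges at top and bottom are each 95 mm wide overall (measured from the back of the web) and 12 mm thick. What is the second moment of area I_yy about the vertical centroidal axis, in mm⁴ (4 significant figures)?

Decompose the section into non-overlapping parts with the origin at the bottom-left of its bounding rectangle.
Web: 8 × 210, A = 1 680 mm², x = 4 mm, Ī = 8 960 mm⁴.
Top flange (beyond web): 87 × 12, A = 1 044 mm², x = 51.5 mm, Ī = 658 503 mm⁴.
Bottom flange (beyond web): 87 × 12, A = 1 044 mm², x = 51.5 mm, Ī = 658 503 mm⁴.
Centroid: x̄ = ΣA·x / ΣA = 30.3217 mm.
Transfer each piece to the vertical centroidal axis using Ī + A·d² with d = x − 30.3217:
  web: d = -26.3217 mm → contributes +1 172 914 mm⁴
  top flange (beyond web): d = 21.1783 mm → contributes +1 126 760 mm⁴
  bottom flange (beyond web): d = 21.1783 mm → contributes +1 126 760 mm⁴
Total I = 3 426 434 mm⁴.

I_yy ≈ 3.426 × 10⁶ mm⁴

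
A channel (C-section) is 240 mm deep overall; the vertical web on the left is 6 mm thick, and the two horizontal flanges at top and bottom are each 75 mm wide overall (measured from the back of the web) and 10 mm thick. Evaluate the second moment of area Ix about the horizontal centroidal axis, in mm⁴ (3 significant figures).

Ix ≈ 2.52 × 10⁷ mm⁴

Break the section into simple shapes (no overlaps), measuring from the bottom-left corner of the bounding box.
Web: 6 × 240, A = 1 440 mm², y = 120 mm, Ī = 6 912 000 mm⁴.
Top flange (beyond web): 69 × 10, A = 690 mm², y = 235 mm, Ī = 5 750 mm⁴.
Bottom flange (beyond web): 69 × 10, A = 690 mm², y = 5 mm, Ī = 5 750 mm⁴.
By symmetry the centroid is at mid-height, ȳ = 120 mm.
Transfer each piece to the horizontal centroidal axis using Ī + A·d² with d = y − 120:
  web: d = 0 mm → contributes +6 912 000 mm⁴
  top flange (beyond web): d = 115 mm → contributes +9 131 000 mm⁴
  bottom flange (beyond web): d = -115 mm → contributes +9 131 000 mm⁴
Total I = 25 174 000 mm⁴.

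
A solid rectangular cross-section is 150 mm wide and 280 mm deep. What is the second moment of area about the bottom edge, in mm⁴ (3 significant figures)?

I_base ≈ 1.10 × 10⁹ mm⁴

The section: 150 × 280, A = 42 000 mm², y = 140 mm, Ī = 274 400 000 mm⁴.
Transfer it to the base of the section using Ī + A·d² with d = y − 0:
  the section: d = 140 mm → contributes +1 097 600 000 mm⁴
Total I = 1 097 600 000 mm⁴.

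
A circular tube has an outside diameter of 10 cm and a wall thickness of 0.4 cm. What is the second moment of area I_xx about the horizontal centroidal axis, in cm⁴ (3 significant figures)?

Split into non-overlapping primitives; take the origin at the lower-left of the bounding box.
Outer circle: ⌀10, A = 78.54 cm², y = 5 cm, Ī = 490.87 cm⁴.
Bore (subtracted): ⌀9.2, A = 66.476 cm², y = 5 cm, Ī = 351.66 cm⁴.
By symmetry the centroid is at mid-height, ȳ = 5 cm.
All pieces are centred on the horizontal centroidal axis, so I = ΣĪ (holes subtracted) = 139.22 cm⁴.

I_xx ≈ 139 cm⁴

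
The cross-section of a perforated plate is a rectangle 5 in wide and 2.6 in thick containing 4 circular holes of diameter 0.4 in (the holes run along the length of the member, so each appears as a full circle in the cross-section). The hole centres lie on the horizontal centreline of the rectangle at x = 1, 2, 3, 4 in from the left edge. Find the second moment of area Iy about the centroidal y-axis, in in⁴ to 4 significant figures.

Decompose the section into non-overlapping parts with the origin at the bottom-left of its bounding rectangle.
Plate: 5 × 2.6, A = 13 in², x = 2.5 in, Ī = 27.0833 in⁴.
Hole 1 (subtracted): ⌀0.4, A = 0.125664 in², x = 1 in, Ī = 0.00125664 in⁴.
Hole 2 (subtracted): ⌀0.4, A = 0.125664 in², x = 2 in, Ī = 0.00125664 in⁴.
Hole 3 (subtracted): ⌀0.4, A = 0.125664 in², x = 3 in, Ī = 0.00125664 in⁴.
Hole 4 (subtracted): ⌀0.4, A = 0.125664 in², x = 4 in, Ī = 0.00125664 in⁴.
By symmetry the centroid is at mid-width, x̄ = 2.5 in.
Transfer each piece to the centroidal y-axis using Ī + A·d² with d = x − 2.5:
  plate: d = 0 in → contributes +27.0833 in⁴
  hole 1: d = -1.5 in → contributes −0.284 in⁴
  hole 2: d = -0.5 in → contributes −0.0326726 in⁴
  hole 3: d = 0.5 in → contributes −0.0326726 in⁴
  hole 4: d = 1.5 in → contributes −0.284 in⁴
Total I = 26.45 in⁴.

Iy ≈ 26.45 in⁴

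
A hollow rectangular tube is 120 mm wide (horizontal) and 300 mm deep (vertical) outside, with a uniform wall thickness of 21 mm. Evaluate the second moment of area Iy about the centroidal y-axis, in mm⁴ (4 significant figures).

Decompose the section into non-overlapping parts with the origin at the bottom-left of its bounding rectangle.
Outer rectangle: 120 × 300, A = 36 000 mm², x = 60 mm, Ī = 43 200 000 mm⁴.
Inner void (subtracted): 78 × 258, A = 20 124 mm², x = 60 mm, Ī = 10 202 868 mm⁴.
By symmetry the centroid is at mid-width, x̄ = 60 mm.
All pieces are centred on the centroidal y-axis, so I = ΣĪ (holes subtracted) = 32 997 132 mm⁴.

Iy ≈ 3.300 × 10⁷ mm⁴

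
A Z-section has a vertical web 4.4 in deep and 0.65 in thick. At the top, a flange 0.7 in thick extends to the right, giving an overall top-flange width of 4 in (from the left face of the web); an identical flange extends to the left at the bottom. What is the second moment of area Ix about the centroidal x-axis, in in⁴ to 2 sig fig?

Ix ≈ 21 in⁴

Break the section into simple shapes (no overlaps), measuring from the bottom-left corner of the bounding box.
Web: 0.65 × 4.4, A = 2.86 in², y = 2.2 in, Ī = 4.614 in⁴.
Top flange (beyond web): 3.35 × 0.7, A = 2.345 in², y = 4.05 in, Ī = 0.09575 in⁴.
Bottom flange (beyond web): 3.35 × 0.7, A = 2.345 in², y = 0.35 in, Ī = 0.09575 in⁴.
Centroid: ȳ = ΣA·y / ΣA = 2.2 in.
Transfer each piece to the centroidal x-axis using Ī + A·d² with d = y − 2.2:
  web: d = 0 in → contributes +4.614 in⁴
  top flange (beyond web): d = 1.85 in → contributes +8.122 in⁴
  bottom flange (beyond web): d = -1.85 in → contributes +8.122 in⁴
Total I = 20.86 in⁴.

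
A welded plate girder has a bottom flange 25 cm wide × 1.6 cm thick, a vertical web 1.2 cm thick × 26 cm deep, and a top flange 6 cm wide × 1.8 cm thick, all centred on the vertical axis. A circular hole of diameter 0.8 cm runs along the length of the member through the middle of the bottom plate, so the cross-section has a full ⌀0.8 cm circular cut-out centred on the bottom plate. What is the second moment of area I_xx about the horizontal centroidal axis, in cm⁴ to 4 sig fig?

Split into non-overlapping primitives; take the origin at the lower-left of the bounding box.
Bottom plate: 25 × 1.6, A = 40 cm², y = 0.8 cm, Ī = 8.53333 cm⁴.
Web plate: 1.2 × 26, A = 31.2 cm², y = 14.6 cm, Ī = 1757.6 cm⁴.
Top plate: 6 × 1.8, A = 10.8 cm², y = 28.5 cm, Ī = 2.916 cm⁴.
Hole (subtracted): ⌀0.8, A = 0.502655 cm², y = 0.8 cm, Ī = 0.0201062 cm⁴.
Centroid: ȳ = ΣA·y / ΣA = 9.75391 cm.
Transfer each piece to the horizontal centroidal axis using Ī + A·d² with d = y − 9.75391:
  bottom plate: d = -8.95391 cm → contributes +3215.43 cm⁴
  web plate: d = 4.84609 cm → contributes +2490.32 cm⁴
  top plate: d = 18.7461 cm → contributes +3798.21 cm⁴
  hole: d = -8.95391 cm → contributes −40.3192 cm⁴
Total I = 9463.64 cm⁴.

I_xx ≈ 9464 cm⁴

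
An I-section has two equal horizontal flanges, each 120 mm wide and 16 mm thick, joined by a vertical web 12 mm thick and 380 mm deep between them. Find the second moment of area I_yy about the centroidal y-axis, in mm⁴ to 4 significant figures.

I_yy ≈ 4.663 × 10⁶ mm⁴

Treat the section as a set of non-overlapping primitives; coordinates are from the bounding-box lower-left.
Bottom flange: 120 × 16, A = 1 920 mm², x = 60 mm, Ī = 2 304 000 mm⁴.
Web: 12 × 380, A = 4 560 mm², x = 60 mm, Ī = 54 720 mm⁴.
Top flange: 120 × 16, A = 1 920 mm², x = 60 mm, Ī = 2 304 000 mm⁴.
By symmetry the centroid is at mid-width, x̄ = 60 mm.
All pieces are centred on the centroidal y-axis, so I = ΣĪ = 4 662 720 mm⁴.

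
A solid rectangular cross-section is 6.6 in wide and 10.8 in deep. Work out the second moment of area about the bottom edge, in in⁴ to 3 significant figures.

The section: 6.6 × 10.8, A = 71.28 in², y = 5.4 in, Ī = 692.84 in⁴.
Transfer it to the bottom edge using Ī + A·d² with d = y − 0:
  the section: d = 5.4 in → contributes +2771.4 in⁴
Total I = 2771.4 in⁴.

I_base ≈ 2770 in⁴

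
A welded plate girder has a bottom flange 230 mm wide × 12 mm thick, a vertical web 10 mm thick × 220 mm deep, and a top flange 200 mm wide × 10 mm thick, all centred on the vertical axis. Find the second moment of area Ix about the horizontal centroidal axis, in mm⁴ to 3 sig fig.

Split into non-overlapping primitives; take the origin at the lower-left of the bounding box.
Bottom plate: 230 × 12, A = 2 760 mm², y = 6 mm, Ī = 33 120 mm⁴.
Web plate: 10 × 220, A = 2 200 mm², y = 122 mm, Ī = 8 873 333 mm⁴.
Top plate: 200 × 10, A = 2 000 mm², y = 237 mm, Ī = 16 667 mm⁴.
Centroid: ȳ = ΣA·y / ΣA = 109.05 mm.
Transfer each piece to the horizontal centroidal axis using Ī + A·d² with d = y − 109.05:
  bottom plate: d = -103.05 mm → contributes +29 340 107 mm⁴
  web plate: d = 12.954 mm → contributes +9 242 508 mm⁴
  top plate: d = 127.95 mm → contributes +32 761 131 mm⁴
Total I = 71 343 745 mm⁴.

Ix ≈ 7.13 × 10⁷ mm⁴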